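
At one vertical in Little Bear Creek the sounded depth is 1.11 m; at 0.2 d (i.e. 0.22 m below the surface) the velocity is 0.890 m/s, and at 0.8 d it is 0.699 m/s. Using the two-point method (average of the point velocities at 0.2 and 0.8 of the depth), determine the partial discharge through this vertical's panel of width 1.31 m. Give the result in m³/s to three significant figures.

v̄ = (0.890 + 0.699) / 2 = 0.7945 m/s
q = v̄ × d × w = 0.7945 × 1.11 × 1.31 = 1.155 m³/s

1.16 m³/s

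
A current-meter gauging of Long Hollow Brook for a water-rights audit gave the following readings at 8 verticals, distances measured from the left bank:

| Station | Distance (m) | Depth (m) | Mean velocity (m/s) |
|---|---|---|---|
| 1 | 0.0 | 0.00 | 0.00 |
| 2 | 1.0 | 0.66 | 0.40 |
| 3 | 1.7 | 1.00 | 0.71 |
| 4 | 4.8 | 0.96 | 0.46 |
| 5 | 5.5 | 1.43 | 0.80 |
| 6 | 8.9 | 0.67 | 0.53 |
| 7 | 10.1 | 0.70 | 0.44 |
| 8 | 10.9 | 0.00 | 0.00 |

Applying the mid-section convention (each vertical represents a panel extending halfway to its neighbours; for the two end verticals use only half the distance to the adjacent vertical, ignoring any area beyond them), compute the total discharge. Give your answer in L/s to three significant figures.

w_2 = (1.7 − 0.0)/2 = 0.85 m; q_2 = 0.40 × 0.66 × 0.85 = 0.2244 m³/s
w_3 = (4.8 − 1.0)/2 = 1.9 m; q_3 = 0.71 × 1.00 × 1.9 = 1.349 m³/s
w_4 = (5.5 − 1.7)/2 = 1.9 m; q_4 = 0.46 × 0.96 × 1.9 = 0.8390 m³/s
w_5 = (8.9 − 4.8)/2 = 2.05 m; q_5 = 0.80 × 1.43 × 2.05 = 2.345 m³/s
w_6 = (10.1 − 5.5)/2 = 2.3 m; q_6 = 0.53 × 0.67 × 2.3 = 0.8167 m³/s
w_7 = (10.9 − 8.9)/2 = 1 m; q_7 = 0.44 × 0.70 × 1 = 0.3080 m³/s
Stations 1, 8 contribute zero (depth or velocity is 0).
Q = Σ qᵢ = 5.882 m³/s
= 5.882 × 1000 = 5882 L/s

5880 L/s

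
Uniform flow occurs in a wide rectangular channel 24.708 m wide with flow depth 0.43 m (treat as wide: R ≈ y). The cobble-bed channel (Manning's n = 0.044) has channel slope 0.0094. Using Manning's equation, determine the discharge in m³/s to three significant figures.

A = b·y = 24.708 × 0.43 = 10.62 m²
Wide channel: R ≈ y = 0.43 m
Q = (1/n)·A·R^(2/3)·S^(1/2) = (1/0.044) × 10.62 × 0.4300^(2/3) × 0.0094^(1/2) = 13.34 m³/s

13.3 m³/s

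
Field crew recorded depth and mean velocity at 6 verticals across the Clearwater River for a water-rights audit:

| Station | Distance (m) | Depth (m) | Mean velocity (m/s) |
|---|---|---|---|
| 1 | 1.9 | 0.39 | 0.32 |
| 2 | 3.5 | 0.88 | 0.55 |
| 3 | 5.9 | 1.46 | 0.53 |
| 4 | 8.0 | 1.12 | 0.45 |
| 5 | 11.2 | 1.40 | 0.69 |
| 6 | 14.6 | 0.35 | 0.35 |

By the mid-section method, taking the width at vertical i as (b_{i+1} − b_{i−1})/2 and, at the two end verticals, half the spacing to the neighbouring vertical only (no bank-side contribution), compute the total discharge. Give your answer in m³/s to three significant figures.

7.54 m³/s

w_1 = (3.5 − 1.9)/2 = 0.8 m; q_1 = 0.32 × 0.39 × 0.8 = 0.09984 m³/s
w_2 = (5.9 − 1.9)/2 = 2 m; q_2 = 0.55 × 0.88 × 2 = 0.9680 m³/s
w_3 = (8.0 − 3.5)/2 = 2.25 m; q_3 = 0.53 × 1.46 × 2.25 = 1.741 m³/s
w_4 = (11.2 − 5.9)/2 = 2.65 m; q_4 = 0.45 × 1.12 × 2.65 = 1.336 m³/s
w_5 = (14.6 − 8.0)/2 = 3.3 m; q_5 = 0.69 × 1.40 × 3.3 = 3.188 m³/s
w_6 = (14.6 − 11.2)/2 = 1.7 m; q_6 = 0.35 × 0.35 × 1.7 = 0.2083 m³/s
Q = Σ qᵢ = 7.541 m³/s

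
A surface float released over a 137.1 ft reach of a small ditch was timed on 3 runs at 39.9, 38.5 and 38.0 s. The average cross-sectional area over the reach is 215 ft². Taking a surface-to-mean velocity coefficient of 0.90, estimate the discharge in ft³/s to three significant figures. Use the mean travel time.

t̄ = (39.9 + 38.5 + 38.0) / 3 = 38.8 s
v_surface = L / t̄ = 137.1 / 38.8 = 3.534 ft/s
v_mean = 0.90 × 3.534 = 3.180 ft/s
Q = A × v_mean = 215 × 3.180 = 683.7 ft³/s

684 ft³/s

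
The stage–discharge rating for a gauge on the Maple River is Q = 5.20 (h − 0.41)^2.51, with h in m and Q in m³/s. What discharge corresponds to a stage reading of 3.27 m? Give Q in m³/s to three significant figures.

Q = 5.20 × (3.27 − 0.41)^2.51 = 5.20 × 2.86^2.51 = 72.69 m³/s

72.7 m³/s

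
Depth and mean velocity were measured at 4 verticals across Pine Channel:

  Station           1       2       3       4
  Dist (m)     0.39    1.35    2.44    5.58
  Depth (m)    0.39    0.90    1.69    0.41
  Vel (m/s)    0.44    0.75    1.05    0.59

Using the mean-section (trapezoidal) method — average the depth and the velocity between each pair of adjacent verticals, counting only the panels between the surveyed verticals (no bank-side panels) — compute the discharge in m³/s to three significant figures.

4.34 m³/s

Panel 1-2: Δb = 0.96 m, d̄ = (0.39+0.90)/2 = 0.645, v̄ = (0.44+0.75)/2 = 0.595 → q = 0.96×0.645×0.595 = 0.3684 m³/s
Panel 2-3: Δb = 1.09 m, d̄ = (0.90+1.69)/2 = 1.295, v̄ = (0.75+1.05)/2 = 0.9 → q = 1.09×1.295×0.9 = 1.270 m³/s
Panel 3-4: Δb = 3.14 m, d̄ = (1.69+0.41)/2 = 1.05, v̄ = (1.05+0.59)/2 = 0.82 → q = 3.14×1.05×0.82 = 2.704 m³/s
Q = Σ q = 4.342 m³/s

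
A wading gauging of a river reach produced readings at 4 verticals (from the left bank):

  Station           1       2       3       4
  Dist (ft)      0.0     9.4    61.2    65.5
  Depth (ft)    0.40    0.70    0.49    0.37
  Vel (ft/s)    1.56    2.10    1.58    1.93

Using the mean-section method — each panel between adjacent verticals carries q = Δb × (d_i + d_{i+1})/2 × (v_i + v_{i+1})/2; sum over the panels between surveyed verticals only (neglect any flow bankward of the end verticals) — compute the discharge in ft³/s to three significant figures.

69.4 ft³/s

Panel 1-2: Δb = 9.4 ft, d̄ = (0.40+0.70)/2 = 0.55, v̄ = (1.56+2.10)/2 = 1.83 → q = 9.4×0.55×1.83 = 9.461 ft³/s
Panel 2-3: Δb = 51.8 ft, d̄ = (0.70+0.49)/2 = 0.595, v̄ = (2.10+1.58)/2 = 1.84 → q = 51.8×0.595×1.84 = 56.71 ft³/s
Panel 3-4: Δb = 4.3 ft, d̄ = (0.49+0.37)/2 = 0.43, v̄ = (1.58+1.93)/2 = 1.755 → q = 4.3×0.43×1.755 = 3.245 ft³/s
Q = Σ q = 69.42 ft³/s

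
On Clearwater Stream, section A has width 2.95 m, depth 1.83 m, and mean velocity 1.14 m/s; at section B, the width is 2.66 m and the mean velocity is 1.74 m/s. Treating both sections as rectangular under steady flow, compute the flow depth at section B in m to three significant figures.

1.33 m

Q = A₁V₁ = (2.95×1.83) × 1.14 = 6.154 m³/s
d₂ = Q/(b₂ V₂) = 6.154/(2.66×1.74) = 1.330 m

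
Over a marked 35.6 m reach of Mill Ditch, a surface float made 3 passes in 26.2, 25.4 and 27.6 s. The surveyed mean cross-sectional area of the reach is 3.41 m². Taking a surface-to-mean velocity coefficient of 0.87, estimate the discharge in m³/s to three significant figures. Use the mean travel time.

4.00 m³/s

t̄ = (26.2 + 25.4 + 27.6) / 3 = 26.4 s
v_surface = L / t̄ = 35.6 / 26.4 = 1.348 m/s
v_mean = 0.87 × 1.348 = 1.173 m/s
Q = A × v_mean = 3.41 × 1.173 = 4.001 m³/s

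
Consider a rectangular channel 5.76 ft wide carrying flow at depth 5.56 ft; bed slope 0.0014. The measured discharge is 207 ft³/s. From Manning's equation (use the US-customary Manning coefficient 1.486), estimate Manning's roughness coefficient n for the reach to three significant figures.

0.0132

A = b·y = 5.76 × 5.56 = 32.03 ft²
P = b + 2y = 5.76 + 2×5.56 = 16.88 ft
R = A/P = 32.03/16.88 = 1.897 ft
n = (1.486/Q)·A·R^(2/3)·S^(1/2) = (1.486/207) × 32.03 × 1.533 × 0.03742 = 0.01318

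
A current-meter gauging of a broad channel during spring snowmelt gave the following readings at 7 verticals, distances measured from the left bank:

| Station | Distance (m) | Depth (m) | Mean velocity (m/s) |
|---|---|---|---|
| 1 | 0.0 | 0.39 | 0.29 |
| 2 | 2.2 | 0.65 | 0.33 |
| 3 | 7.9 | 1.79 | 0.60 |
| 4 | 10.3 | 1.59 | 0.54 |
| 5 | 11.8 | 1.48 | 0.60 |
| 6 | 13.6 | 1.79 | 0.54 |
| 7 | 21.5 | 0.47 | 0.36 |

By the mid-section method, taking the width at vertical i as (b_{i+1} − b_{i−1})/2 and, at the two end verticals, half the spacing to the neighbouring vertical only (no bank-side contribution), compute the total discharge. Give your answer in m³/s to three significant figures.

13.8 m³/s

w_1 = (2.2 − 0.0)/2 = 1.1 m; q_1 = 0.29 × 0.39 × 1.1 = 0.1244 m³/s
w_2 = (7.9 − 0.0)/2 = 3.95 m; q_2 = 0.33 × 0.65 × 3.95 = 0.8473 m³/s
w_3 = (10.3 − 2.2)/2 = 4.05 m; q_3 = 0.60 × 1.79 × 4.05 = 4.350 m³/s
w_4 = (11.8 − 7.9)/2 = 1.95 m; q_4 = 0.54 × 1.59 × 1.95 = 1.674 m³/s
w_5 = (13.6 − 10.3)/2 = 1.65 m; q_5 = 0.60 × 1.48 × 1.65 = 1.465 m³/s
w_6 = (21.5 − 11.8)/2 = 4.85 m; q_6 = 0.54 × 1.79 × 4.85 = 4.688 m³/s
w_7 = (21.5 − 13.6)/2 = 3.95 m; q_7 = 0.36 × 0.47 × 3.95 = 0.6683 m³/s
Q = Σ qᵢ = 13.82 m³/s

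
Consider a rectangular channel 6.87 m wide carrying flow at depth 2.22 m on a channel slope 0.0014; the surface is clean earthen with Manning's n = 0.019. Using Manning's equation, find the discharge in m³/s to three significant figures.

36.7 m³/s

A = b·y = 6.87 × 2.22 = 15.25 m²
P = b + 2y = 6.87 + 2×2.22 = 11.31 m
R = A/P = 15.25/11.31 = 1.348 m
Q = (1/n)·A·R^(2/3)·S^(1/2) = (1/0.019) × 15.25 × 1.348^(2/3) × 0.0014^(1/2) = 36.66 m³/s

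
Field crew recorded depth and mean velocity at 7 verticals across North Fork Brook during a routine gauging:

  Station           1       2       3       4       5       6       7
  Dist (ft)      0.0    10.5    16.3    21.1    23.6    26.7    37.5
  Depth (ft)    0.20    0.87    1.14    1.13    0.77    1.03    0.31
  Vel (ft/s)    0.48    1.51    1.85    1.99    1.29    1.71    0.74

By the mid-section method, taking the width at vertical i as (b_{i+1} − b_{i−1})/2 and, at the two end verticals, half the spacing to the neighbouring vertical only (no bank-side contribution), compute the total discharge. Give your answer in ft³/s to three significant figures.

w_1 = (10.5 − 0.0)/2 = 5.25 ft; q_1 = 0.48 × 0.20 × 5.25 = 0.5040 ft³/s
w_2 = (16.3 − 0.0)/2 = 8.15 ft; q_2 = 1.51 × 0.87 × 8.15 = 10.71 ft³/s
w_3 = (21.1 − 10.5)/2 = 5.3 ft; q_3 = 1.85 × 1.14 × 5.3 = 11.18 ft³/s
w_4 = (23.6 − 16.3)/2 = 3.65 ft; q_4 = 1.99 × 1.13 × 3.65 = 8.208 ft³/s
w_5 = (26.7 − 21.1)/2 = 2.8 ft; q_5 = 1.29 × 0.77 × 2.8 = 2.781 ft³/s
w_6 = (37.5 − 23.6)/2 = 6.95 ft; q_6 = 1.71 × 1.03 × 6.95 = 12.24 ft³/s
w_7 = (37.5 − 26.7)/2 = 5.4 ft; q_7 = 0.74 × 0.31 × 5.4 = 1.239 ft³/s
Q = Σ qᵢ = 46.86 ft³/s

46.9 ft³/s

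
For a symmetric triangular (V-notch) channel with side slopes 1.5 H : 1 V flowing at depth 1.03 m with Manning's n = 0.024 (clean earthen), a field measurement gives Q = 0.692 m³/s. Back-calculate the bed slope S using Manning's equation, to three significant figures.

0.000337

A = z·y² = 1.5×1.03² = 1.591 m²
P = 2y√(1+z²) = 2×1.03×√(1+1.5²) = 3.714 m
R = A/P = 1.591/3.714 = 0.4285 m
S = (Q·n / (1·A·R^(2/3)))² = (0.692×0.024 / (1×1.591×0.5684))² = 0.0003372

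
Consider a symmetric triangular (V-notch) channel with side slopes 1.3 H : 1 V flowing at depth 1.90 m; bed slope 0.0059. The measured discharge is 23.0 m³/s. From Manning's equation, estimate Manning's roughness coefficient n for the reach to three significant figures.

0.0130

A = z·y² = 1.3×1.90² = 4.693 m²
P = 2y√(1+z²) = 2×1.90×√(1+1.3²) = 6.232 m
R = A/P = 4.693/6.232 = 0.7530 m
n = (1/Q)·A·R^(2/3)·S^(1/2) = (1/23.0) × 4.693 × 0.8277 × 0.07681 = 0.01297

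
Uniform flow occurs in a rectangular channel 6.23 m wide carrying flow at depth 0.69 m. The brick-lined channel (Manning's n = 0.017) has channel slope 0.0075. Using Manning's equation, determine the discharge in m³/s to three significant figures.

15.0 m³/s

A = b·y = 6.23 × 0.69 = 4.299 m²
P = b + 2y = 6.23 + 2×0.69 = 7.610 m
R = A/P = 4.299/7.610 = 0.5649 m
Q = (1/n)·A·R^(2/3)·S^(1/2) = (1/0.017) × 4.299 × 0.5649^(2/3) × 0.0075^(1/2) = 14.96 m³/s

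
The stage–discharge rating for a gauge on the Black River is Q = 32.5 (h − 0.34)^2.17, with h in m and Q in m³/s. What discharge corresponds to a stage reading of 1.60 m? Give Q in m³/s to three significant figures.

53.7 m³/s

Q = 32.5 × (1.60 − 0.34)^2.17 = 32.5 × 1.26^2.17 = 53.66 m³/s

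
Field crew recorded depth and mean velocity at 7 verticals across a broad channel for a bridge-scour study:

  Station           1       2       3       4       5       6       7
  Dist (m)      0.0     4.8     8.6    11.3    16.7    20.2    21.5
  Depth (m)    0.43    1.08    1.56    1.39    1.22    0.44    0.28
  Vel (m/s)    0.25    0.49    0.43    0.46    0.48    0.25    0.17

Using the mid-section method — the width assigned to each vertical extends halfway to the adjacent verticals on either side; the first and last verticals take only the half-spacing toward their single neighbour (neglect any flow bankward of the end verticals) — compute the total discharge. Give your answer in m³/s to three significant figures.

10.2 m³/s

w_1 = (4.8 − 0.0)/2 = 2.4 m; q_1 = 0.25 × 0.43 × 2.4 = 0.2580 m³/s
w_2 = (8.6 − 0.0)/2 = 4.3 m; q_2 = 0.49 × 1.08 × 4.3 = 2.276 m³/s
w_3 = (11.3 − 4.8)/2 = 3.25 m; q_3 = 0.43 × 1.56 × 3.25 = 2.180 m³/s
w_4 = (16.7 − 8.6)/2 = 4.05 m; q_4 = 0.46 × 1.39 × 4.05 = 2.590 m³/s
w_5 = (20.2 − 11.3)/2 = 4.45 m; q_5 = 0.48 × 1.22 × 4.45 = 2.606 m³/s
w_6 = (21.5 − 16.7)/2 = 2.4 m; q_6 = 0.25 × 0.44 × 2.4 = 0.2640 m³/s
w_7 = (21.5 − 20.2)/2 = 0.65 m; q_7 = 0.17 × 0.28 × 0.65 = 0.03094 m³/s
Q = Σ qᵢ = 10.20 m³/s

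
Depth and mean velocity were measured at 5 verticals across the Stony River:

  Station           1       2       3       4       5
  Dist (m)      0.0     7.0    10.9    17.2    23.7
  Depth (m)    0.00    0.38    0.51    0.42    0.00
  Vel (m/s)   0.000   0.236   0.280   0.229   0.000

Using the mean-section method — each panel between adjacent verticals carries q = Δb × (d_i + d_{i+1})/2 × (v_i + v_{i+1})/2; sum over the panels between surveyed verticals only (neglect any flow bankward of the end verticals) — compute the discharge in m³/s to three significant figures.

1.51 m³/s

Panel 1-2: Δb = 7 m, d̄ = (0.00+0.38)/2 = 0.19, v̄ = (0.000+0.236)/2 = 0.118 → q = 7×0.19×0.118 = 0.1569 m³/s
Panel 2-3: Δb = 3.9 m, d̄ = (0.38+0.51)/2 = 0.445, v̄ = (0.236+0.280)/2 = 0.258 → q = 3.9×0.445×0.258 = 0.4478 m³/s
Panel 3-4: Δb = 6.3 m, d̄ = (0.51+0.42)/2 = 0.465, v̄ = (0.280+0.229)/2 = 0.2545 → q = 6.3×0.465×0.2545 = 0.7456 m³/s
Panel 4-5: Δb = 6.5 m, d̄ = (0.42+0.00)/2 = 0.21, v̄ = (0.229+0.000)/2 = 0.1145 → q = 6.5×0.21×0.1145 = 0.1563 m³/s
Q = Σ q = 1.507 m³/s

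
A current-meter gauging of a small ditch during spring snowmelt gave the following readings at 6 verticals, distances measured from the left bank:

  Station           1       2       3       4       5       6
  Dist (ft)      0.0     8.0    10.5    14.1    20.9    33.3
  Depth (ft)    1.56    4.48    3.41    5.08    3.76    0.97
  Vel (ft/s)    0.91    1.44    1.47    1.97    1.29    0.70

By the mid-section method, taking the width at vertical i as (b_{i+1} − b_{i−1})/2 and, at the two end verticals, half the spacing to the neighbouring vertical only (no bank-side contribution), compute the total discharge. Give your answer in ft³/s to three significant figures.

w_1 = (8.0 − 0.0)/2 = 4 ft; q_1 = 0.91 × 1.56 × 4 = 5.678 ft³/s
w_2 = (10.5 − 0.0)/2 = 5.25 ft; q_2 = 1.44 × 4.48 × 5.25 = 33.87 ft³/s
w_3 = (14.1 − 8.0)/2 = 3.05 ft; q_3 = 1.47 × 3.41 × 3.05 = 15.29 ft³/s
w_4 = (20.9 − 10.5)/2 = 5.2 ft; q_4 = 1.97 × 5.08 × 5.2 = 52.04 ft³/s
w_5 = (33.3 − 14.1)/2 = 9.6 ft; q_5 = 1.29 × 3.76 × 9.6 = 46.56 ft³/s
w_6 = (33.3 − 20.9)/2 = 6.2 ft; q_6 = 0.70 × 0.97 × 6.2 = 4.210 ft³/s
Q = Σ qᵢ = 157.6 ft³/s

158 ft³/s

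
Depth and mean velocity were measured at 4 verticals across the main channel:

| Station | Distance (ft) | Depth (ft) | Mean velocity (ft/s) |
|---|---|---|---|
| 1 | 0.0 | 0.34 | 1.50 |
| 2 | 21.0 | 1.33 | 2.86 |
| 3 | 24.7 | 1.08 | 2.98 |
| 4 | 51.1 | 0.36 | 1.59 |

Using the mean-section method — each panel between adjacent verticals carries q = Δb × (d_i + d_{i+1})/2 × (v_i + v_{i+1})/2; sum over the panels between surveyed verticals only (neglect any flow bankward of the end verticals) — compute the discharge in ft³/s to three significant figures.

Panel 1-2: Δb = 21 ft, d̄ = (0.34+1.33)/2 = 0.835, v̄ = (1.50+2.86)/2 = 2.18 → q = 21×0.835×2.18 = 38.23 ft³/s
Panel 2-3: Δb = 3.7 ft, d̄ = (1.33+1.08)/2 = 1.205, v̄ = (2.86+2.98)/2 = 2.92 → q = 3.7×1.205×2.92 = 13.02 ft³/s
Panel 3-4: Δb = 26.4 ft, d̄ = (1.08+0.36)/2 = 0.72, v̄ = (2.98+1.59)/2 = 2.285 → q = 26.4×0.72×2.285 = 43.43 ft³/s
Q = Σ q = 94.68 ft³/s

94.7 ft³/s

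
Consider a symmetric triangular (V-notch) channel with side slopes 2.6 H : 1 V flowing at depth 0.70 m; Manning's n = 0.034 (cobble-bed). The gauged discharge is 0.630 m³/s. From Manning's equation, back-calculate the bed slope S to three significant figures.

A = z·y² = 2.6×0.70² = 1.274 m²
P = 2y√(1+z²) = 2×0.70×√(1+2.6²) = 3.900 m
R = A/P = 1.274/3.900 = 0.3267 m
S = (Q·n / (1·A·R^(2/3)))² = (0.630×0.034 / (1×1.274×0.4743))² = 0.001256

0.00126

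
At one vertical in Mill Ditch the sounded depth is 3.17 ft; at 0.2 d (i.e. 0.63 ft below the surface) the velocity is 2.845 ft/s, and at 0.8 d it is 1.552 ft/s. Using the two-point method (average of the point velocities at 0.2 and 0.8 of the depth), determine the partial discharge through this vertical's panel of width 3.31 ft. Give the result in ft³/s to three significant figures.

23.1 ft³/s

v̄ = (2.845 + 1.552) / 2 = 2.199 ft/s
q = v̄ × d × w = 2.199 × 3.17 × 3.31 = 23.07 ft³/s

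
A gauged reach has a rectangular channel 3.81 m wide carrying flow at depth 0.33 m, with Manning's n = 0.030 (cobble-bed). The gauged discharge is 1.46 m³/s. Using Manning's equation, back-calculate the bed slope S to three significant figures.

A = b·y = 3.81 × 0.33 = 1.257 m²
P = b + 2y = 3.81 + 2×0.33 = 4.470 m
R = A/P = 1.257/4.470 = 0.2813 m
S = (Q·n / (1·A·R^(2/3)))² = (1.46×0.030 / (1×1.257×0.4293))² = 0.006585

0.00659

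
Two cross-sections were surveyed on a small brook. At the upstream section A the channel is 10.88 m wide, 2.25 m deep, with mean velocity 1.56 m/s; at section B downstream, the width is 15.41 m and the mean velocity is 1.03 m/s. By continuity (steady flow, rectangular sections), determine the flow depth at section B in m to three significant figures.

2.41 m

Q = A₁V₁ = (10.88×2.25) × 1.56 = 38.19 m³/s
d₂ = Q/(b₂ V₂) = 38.19/(15.41×1.03) = 2.406 m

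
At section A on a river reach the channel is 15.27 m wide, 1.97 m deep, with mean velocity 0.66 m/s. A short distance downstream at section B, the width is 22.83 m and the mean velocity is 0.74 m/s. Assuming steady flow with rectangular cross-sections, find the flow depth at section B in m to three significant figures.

1.18 m

Q = A₁V₁ = (15.27×1.97) × 0.66 = 19.85 m³/s
d₂ = Q/(b₂ V₂) = 19.85/(22.83×0.74) = 1.175 m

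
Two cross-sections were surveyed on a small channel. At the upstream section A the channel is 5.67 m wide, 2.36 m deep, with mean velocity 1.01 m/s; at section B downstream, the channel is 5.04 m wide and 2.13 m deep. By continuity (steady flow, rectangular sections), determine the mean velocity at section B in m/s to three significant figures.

Q = A₁V₁ = (5.67×2.36) × 1.01 = 13.52 m³/s
A₂ = 5.04 × 2.13 = 10.74 m²
V₂ = Q/A₂ = 13.52/10.74 = 1.259 m/s

1.26 m/s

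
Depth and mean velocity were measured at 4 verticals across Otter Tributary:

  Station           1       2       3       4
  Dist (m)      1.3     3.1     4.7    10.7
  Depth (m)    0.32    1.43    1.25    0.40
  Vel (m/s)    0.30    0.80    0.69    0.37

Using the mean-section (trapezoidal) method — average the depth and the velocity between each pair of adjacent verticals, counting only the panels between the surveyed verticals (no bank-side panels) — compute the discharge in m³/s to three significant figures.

5.09 m³/s

Panel 1-2: Δb = 1.8 m, d̄ = (0.32+1.43)/2 = 0.875, v̄ = (0.30+0.80)/2 = 0.55 → q = 1.8×0.875×0.55 = 0.8663 m³/s
Panel 2-3: Δb = 1.6 m, d̄ = (1.43+1.25)/2 = 1.34, v̄ = (0.80+0.69)/2 = 0.745 → q = 1.6×1.34×0.745 = 1.597 m³/s
Panel 3-4: Δb = 6 m, d̄ = (1.25+0.40)/2 = 0.825, v̄ = (0.69+0.37)/2 = 0.53 → q = 6×0.825×0.53 = 2.624 m³/s
Q = Σ q = 5.087 m³/s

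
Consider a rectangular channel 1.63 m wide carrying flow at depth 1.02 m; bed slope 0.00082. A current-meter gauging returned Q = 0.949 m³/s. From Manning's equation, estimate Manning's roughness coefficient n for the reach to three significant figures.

A = b·y = 1.63 × 1.02 = 1.663 m²
P = b + 2y = 1.63 + 2×1.02 = 3.670 m
R = A/P = 1.663/3.670 = 0.4530 m
n = (1/Q)·A·R^(2/3)·S^(1/2) = (1/0.949) × 1.663 × 0.5899 × 0.02864 = 0.02959

0.0296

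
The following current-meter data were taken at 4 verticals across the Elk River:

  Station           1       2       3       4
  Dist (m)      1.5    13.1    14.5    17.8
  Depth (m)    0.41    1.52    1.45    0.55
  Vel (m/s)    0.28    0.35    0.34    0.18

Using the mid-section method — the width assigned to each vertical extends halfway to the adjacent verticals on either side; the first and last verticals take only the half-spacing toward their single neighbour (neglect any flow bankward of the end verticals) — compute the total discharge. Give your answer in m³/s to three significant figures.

w_1 = (13.1 − 1.5)/2 = 5.8 m; q_1 = 0.28 × 0.41 × 5.8 = 0.6658 m³/s
w_2 = (14.5 − 1.5)/2 = 6.5 m; q_2 = 0.35 × 1.52 × 6.5 = 3.458 m³/s
w_3 = (17.8 − 13.1)/2 = 2.35 m; q_3 = 0.34 × 1.45 × 2.35 = 1.159 m³/s
w_4 = (17.8 − 14.5)/2 = 1.65 m; q_4 = 0.18 × 0.55 × 1.65 = 0.1634 m³/s
Q = Σ qᵢ = 5.446 m³/s

5.45 m³/s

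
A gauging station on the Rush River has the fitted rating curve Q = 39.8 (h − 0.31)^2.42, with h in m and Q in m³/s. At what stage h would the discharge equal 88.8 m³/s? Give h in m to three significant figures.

1.70 m

h − h₀ = (Q/C)^(1/b) = (88.8/39.8)^(1/2.42) = 1.393 m
h = 0.31 + 1.393 = 1.703 m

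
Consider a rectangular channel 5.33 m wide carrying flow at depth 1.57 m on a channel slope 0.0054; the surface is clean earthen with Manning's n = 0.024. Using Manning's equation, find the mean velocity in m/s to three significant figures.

3.04 m/s

A = b·y = 5.33 × 1.57 = 8.368 m²
P = b + 2y = 5.33 + 2×1.57 = 8.470 m
R = A/P = 8.368/8.470 = 0.9880 m
Q = (1/n)·A·R^(2/3)·S^(1/2) = (1/0.024) × 8.368 × 0.9880^(2/3) × 0.0054^(1/2) = 25.42 m³/s
V = Q/A = 25.42/8.368 = 3.037 m/s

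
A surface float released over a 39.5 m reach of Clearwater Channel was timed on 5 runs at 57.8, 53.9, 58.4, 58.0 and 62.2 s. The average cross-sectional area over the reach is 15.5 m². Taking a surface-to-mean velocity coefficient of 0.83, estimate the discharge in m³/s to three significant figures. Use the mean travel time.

t̄ = (57.8 + 53.9 + 58.4 + 58.0 + 62.2) / 5 = 58.06 s
v_surface = L / t̄ = 39.5 / 58.06 = 0.6803 m/s
v_mean = 0.83 × 0.6803 = 0.5647 m/s
Q = A × v_mean = 15.5 × 0.5647 = 8.752 m³/s

8.75 m³/s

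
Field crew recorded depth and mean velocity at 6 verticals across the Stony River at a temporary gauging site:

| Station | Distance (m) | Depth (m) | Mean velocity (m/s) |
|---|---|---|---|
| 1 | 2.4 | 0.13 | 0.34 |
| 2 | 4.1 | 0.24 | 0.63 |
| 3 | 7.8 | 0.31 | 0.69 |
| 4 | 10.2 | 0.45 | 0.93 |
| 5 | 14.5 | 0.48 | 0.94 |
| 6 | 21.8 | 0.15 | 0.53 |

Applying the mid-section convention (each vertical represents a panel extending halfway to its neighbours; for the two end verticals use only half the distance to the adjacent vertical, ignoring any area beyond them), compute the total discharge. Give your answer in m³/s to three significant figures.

w_1 = (4.1 − 2.4)/2 = 0.85 m; q_1 = 0.34 × 0.13 × 0.85 = 0.03757 m³/s
w_2 = (7.8 − 2.4)/2 = 2.7 m; q_2 = 0.63 × 0.24 × 2.7 = 0.4082 m³/s
w_3 = (10.2 − 4.1)/2 = 3.05 m; q_3 = 0.69 × 0.31 × 3.05 = 0.6524 m³/s
w_4 = (14.5 − 7.8)/2 = 3.35 m; q_4 = 0.93 × 0.45 × 3.35 = 1.402 m³/s
w_5 = (21.8 − 10.2)/2 = 5.8 m; q_5 = 0.94 × 0.48 × 5.8 = 2.617 m³/s
w_6 = (21.8 − 14.5)/2 = 3.65 m; q_6 = 0.53 × 0.15 × 3.65 = 0.2902 m³/s
Q = Σ qᵢ = 5.407 m³/s

5.41 m³/s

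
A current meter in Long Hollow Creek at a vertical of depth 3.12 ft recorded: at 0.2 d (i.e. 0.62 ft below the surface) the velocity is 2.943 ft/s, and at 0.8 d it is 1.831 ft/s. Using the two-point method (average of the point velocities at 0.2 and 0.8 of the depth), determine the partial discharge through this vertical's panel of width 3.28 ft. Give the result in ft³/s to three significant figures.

24.4 ft³/s

v̄ = (2.943 + 1.831) / 2 = 2.387 ft/s
q = v̄ × d × w = 2.387 × 3.12 × 3.28 = 24.43 ft³/s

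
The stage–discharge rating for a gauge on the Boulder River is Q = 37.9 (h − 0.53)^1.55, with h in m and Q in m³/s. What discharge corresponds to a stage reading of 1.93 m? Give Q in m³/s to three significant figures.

63.8 m³/s

Q = 37.9 × (1.93 − 0.53)^1.55 = 37.9 × 1.4^1.55 = 63.85 m³/s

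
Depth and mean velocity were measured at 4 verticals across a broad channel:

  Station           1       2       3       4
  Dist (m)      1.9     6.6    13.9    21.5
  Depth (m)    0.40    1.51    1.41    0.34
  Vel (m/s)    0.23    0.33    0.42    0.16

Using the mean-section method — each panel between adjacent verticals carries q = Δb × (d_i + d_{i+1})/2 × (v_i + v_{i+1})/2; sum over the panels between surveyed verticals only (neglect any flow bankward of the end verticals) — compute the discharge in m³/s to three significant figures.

7.18 m³/s

Panel 1-2: Δb = 4.7 m, d̄ = (0.40+1.51)/2 = 0.955, v̄ = (0.23+0.33)/2 = 0.28 → q = 4.7×0.955×0.28 = 1.257 m³/s
Panel 2-3: Δb = 7.3 m, d̄ = (1.51+1.41)/2 = 1.46, v̄ = (0.33+0.42)/2 = 0.375 → q = 7.3×1.46×0.375 = 3.997 m³/s
Panel 3-4: Δb = 7.6 m, d̄ = (1.41+0.34)/2 = 0.875, v̄ = (0.42+0.16)/2 = 0.29 → q = 7.6×0.875×0.29 = 1.929 m³/s
Q = Σ q = 7.182 m³/s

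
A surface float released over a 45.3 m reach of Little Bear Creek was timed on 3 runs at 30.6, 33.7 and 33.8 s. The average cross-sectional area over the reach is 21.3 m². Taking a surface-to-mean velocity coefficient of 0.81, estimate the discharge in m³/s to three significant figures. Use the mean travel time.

23.9 m³/s

t̄ = (30.6 + 33.7 + 33.8) / 3 = 32.7 s
v_surface = L / t̄ = 45.3 / 32.7 = 1.385 m/s
v_mean = 0.81 × 1.385 = 1.122 m/s
Q = A × v_mean = 21.3 × 1.122 = 23.90 m³/s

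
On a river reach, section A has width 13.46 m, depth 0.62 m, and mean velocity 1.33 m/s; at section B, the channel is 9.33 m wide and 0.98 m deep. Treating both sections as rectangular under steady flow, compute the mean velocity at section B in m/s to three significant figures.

Q = A₁V₁ = (13.46×0.62) × 1.33 = 11.10 m³/s
A₂ = 9.33 × 0.98 = 9.143 m²
V₂ = Q/A₂ = 11.10/9.143 = 1.214 m/s

1.21 m/s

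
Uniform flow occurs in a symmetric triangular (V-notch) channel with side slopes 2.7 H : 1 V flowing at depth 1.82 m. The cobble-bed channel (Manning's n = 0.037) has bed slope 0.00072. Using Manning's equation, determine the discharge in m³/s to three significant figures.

A = z·y² = 2.7×1.82² = 8.943 m²
P = 2y√(1+z²) = 2×1.82×√(1+2.7²) = 10.48 m
R = A/P = 8.943/10.48 = 0.8534 m
Q = (1/n)·A·R^(2/3)·S^(1/2) = (1/0.037) × 8.943 × 0.8534^(2/3) × 0.00072^(1/2) = 5.835 m³/s

5.84 m³/s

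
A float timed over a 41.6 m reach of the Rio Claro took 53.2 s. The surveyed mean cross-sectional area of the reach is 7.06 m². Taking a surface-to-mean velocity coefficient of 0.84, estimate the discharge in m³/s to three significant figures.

4.64 m³/s

v_surface = L / t̄ = 41.6 / 53.2 = 0.7820 m/s
v_mean = 0.84 × 0.7820 = 0.6568 m/s
Q = A × v_mean = 7.06 × 0.6568 = 4.637 m³/s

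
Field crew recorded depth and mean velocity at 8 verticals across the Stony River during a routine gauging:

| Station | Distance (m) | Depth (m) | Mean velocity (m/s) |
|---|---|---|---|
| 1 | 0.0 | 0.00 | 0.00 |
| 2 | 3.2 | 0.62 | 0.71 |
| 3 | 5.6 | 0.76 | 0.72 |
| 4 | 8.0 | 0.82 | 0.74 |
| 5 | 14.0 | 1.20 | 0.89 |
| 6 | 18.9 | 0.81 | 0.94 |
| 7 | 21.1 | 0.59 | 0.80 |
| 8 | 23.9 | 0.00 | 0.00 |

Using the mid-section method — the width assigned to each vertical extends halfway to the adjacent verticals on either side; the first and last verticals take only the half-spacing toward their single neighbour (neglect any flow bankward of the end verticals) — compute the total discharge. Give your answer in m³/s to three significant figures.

w_2 = (5.6 − 0.0)/2 = 2.8 m; q_2 = 0.71 × 0.62 × 2.8 = 1.233 m³/s
w_3 = (8.0 − 3.2)/2 = 2.4 m; q_3 = 0.72 × 0.76 × 2.4 = 1.313 m³/s
w_4 = (14.0 − 5.6)/2 = 4.2 m; q_4 = 0.74 × 0.82 × 4.2 = 2.549 m³/s
w_5 = (18.9 − 8.0)/2 = 5.45 m; q_5 = 0.89 × 1.20 × 5.45 = 5.821 m³/s
w_6 = (21.1 − 14.0)/2 = 3.55 m; q_6 = 0.94 × 0.81 × 3.55 = 2.703 m³/s
w_7 = (23.9 − 18.9)/2 = 2.5 m; q_7 = 0.80 × 0.59 × 2.5 = 1.180 m³/s
Stations 1, 8 contribute zero (depth or velocity is 0).
Q = Σ qᵢ = 14.80 m³/s

14.8 m³/s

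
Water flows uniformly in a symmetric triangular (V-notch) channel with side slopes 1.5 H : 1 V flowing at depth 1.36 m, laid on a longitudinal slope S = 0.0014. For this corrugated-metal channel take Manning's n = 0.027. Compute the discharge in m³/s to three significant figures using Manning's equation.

A = z·y² = 1.5×1.36² = 2.774 m²
P = 2y√(1+z²) = 2×1.36×√(1+1.5²) = 4.904 m
R = A/P = 2.774/4.904 = 0.5658 m
Q = (1/n)·A·R^(2/3)·S^(1/2) = (1/0.027) × 2.774 × 0.5658^(2/3) × 0.0014^(1/2) = 2.630 m³/s

2.63 m³/s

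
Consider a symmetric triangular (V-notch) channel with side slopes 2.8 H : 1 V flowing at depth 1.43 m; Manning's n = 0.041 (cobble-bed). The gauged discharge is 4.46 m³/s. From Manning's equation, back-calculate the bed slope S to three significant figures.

A = z·y² = 2.8×1.43² = 5.726 m²
P = 2y√(1+z²) = 2×1.43×√(1+2.8²) = 8.503 m
R = A/P = 5.726/8.503 = 0.6733 m
S = (Q·n / (1·A·R^(2/3)))² = (4.46×0.041 / (1×5.726×0.7682))² = 0.001728

0.00173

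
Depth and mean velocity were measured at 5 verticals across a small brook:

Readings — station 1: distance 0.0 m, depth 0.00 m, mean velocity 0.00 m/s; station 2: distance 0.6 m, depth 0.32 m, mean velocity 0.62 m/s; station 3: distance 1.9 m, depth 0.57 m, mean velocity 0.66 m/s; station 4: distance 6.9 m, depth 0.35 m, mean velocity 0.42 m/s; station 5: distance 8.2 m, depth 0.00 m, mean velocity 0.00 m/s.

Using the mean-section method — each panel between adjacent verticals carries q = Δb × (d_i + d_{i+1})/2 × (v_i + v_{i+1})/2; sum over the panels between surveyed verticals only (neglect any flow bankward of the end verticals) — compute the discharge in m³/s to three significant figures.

Panel 1-2: Δb = 0.6 m, d̄ = (0.00+0.32)/2 = 0.16, v̄ = (0.00+0.62)/2 = 0.31 → q = 0.6×0.16×0.31 = 0.02976 m³/s
Panel 2-3: Δb = 1.3 m, d̄ = (0.32+0.57)/2 = 0.445, v̄ = (0.62+0.66)/2 = 0.64 → q = 1.3×0.445×0.64 = 0.3702 m³/s
Panel 3-4: Δb = 5 m, d̄ = (0.57+0.35)/2 = 0.46, v̄ = (0.66+0.42)/2 = 0.54 → q = 5×0.46×0.54 = 1.242 m³/s
Panel 4-5: Δb = 1.3 m, d̄ = (0.35+0.00)/2 = 0.175, v̄ = (0.42+0.00)/2 = 0.21 → q = 1.3×0.175×0.21 = 0.04778 m³/s
Q = Σ q = 1.690 m³/s

1.69 m³/s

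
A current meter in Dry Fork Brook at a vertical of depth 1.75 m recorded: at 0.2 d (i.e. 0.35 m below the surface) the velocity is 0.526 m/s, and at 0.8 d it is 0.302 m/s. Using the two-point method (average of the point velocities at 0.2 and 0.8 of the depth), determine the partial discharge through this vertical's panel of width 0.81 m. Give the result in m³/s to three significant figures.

0.587 m³/s

v̄ = (0.526 + 0.302) / 2 = 0.4140 m/s
q = v̄ × d × w = 0.4140 × 1.75 × 0.81 = 0.5868 m³/s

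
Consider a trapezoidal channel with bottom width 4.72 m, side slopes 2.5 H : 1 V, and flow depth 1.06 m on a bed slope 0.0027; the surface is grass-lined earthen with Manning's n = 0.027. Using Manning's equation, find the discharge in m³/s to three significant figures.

12.4 m³/s

A = (b + z·y)·y = (4.72 + 2.5×1.06)×1.06 = 7.812 m²
P = b + 2y√(1+z²) = 4.72 + 2×1.06×√(1+2.5²) = 10.43 m
R = A/P = 7.812/10.43 = 0.7491 m
Q = (1/n)·A·R^(2/3)·S^(1/2) = (1/0.027) × 7.812 × 0.7491^(2/3) × 0.0027^(1/2) = 12.40 m³/s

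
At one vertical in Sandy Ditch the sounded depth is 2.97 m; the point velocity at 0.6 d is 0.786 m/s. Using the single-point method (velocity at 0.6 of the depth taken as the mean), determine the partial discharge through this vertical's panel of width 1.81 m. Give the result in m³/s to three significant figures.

v̄ = v₀.₆ = 0.786 m/s
q = v̄ × d × w = 0.7860 × 2.97 × 1.81 = 4.225 m³/s

4.23 m³/s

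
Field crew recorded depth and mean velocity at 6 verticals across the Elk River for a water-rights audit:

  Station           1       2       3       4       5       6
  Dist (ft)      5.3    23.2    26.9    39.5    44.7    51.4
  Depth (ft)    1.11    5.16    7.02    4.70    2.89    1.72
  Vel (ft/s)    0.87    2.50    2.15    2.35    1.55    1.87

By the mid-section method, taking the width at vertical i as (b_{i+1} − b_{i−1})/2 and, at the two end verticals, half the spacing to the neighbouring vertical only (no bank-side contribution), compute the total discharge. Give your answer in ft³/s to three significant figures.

407 ft³/s

w_1 = (23.2 − 5.3)/2 = 8.95 ft; q_1 = 0.87 × 1.11 × 8.95 = 8.643 ft³/s
w_2 = (26.9 − 5.3)/2 = 10.8 ft; q_2 = 2.50 × 5.16 × 10.8 = 139.3 ft³/s
w_3 = (39.5 − 23.2)/2 = 8.15 ft; q_3 = 2.15 × 7.02 × 8.15 = 123.0 ft³/s
w_4 = (44.7 − 26.9)/2 = 8.9 ft; q_4 = 2.35 × 4.70 × 8.9 = 98.30 ft³/s
w_5 = (51.4 − 39.5)/2 = 5.95 ft; q_5 = 1.55 × 2.89 × 5.95 = 26.65 ft³/s
w_6 = (51.4 − 44.7)/2 = 3.35 ft; q_6 = 1.87 × 1.72 × 3.35 = 10.77 ft³/s
Q = Σ qᵢ = 406.7 ft³/s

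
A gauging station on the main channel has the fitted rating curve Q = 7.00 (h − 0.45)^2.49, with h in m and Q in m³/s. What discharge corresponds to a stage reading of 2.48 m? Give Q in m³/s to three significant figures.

Q = 7.00 × (2.48 − 0.45)^2.49 = 7.00 × 2.03^2.49 = 40.81 m³/s

40.8 m³/s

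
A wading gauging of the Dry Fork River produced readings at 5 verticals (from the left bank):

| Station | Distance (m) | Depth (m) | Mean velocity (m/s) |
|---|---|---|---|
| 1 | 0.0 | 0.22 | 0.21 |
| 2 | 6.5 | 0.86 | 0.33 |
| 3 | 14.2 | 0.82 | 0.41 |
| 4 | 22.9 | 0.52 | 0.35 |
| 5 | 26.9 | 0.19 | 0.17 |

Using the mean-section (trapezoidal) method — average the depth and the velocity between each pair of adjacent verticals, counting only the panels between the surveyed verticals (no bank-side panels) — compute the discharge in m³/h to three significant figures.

Panel 1-2: Δb = 6.5 m, d̄ = (0.22+0.86)/2 = 0.54, v̄ = (0.21+0.33)/2 = 0.27 → q = 6.5×0.54×0.27 = 0.9477 m³/s
Panel 2-3: Δb = 7.7 m, d̄ = (0.86+0.82)/2 = 0.84, v̄ = (0.33+0.41)/2 = 0.37 → q = 7.7×0.84×0.37 = 2.393 m³/s
Panel 3-4: Δb = 8.7 m, d̄ = (0.82+0.52)/2 = 0.67, v̄ = (0.41+0.35)/2 = 0.38 → q = 8.7×0.67×0.38 = 2.215 m³/s
Panel 4-5: Δb = 4 m, d̄ = (0.52+0.19)/2 = 0.355, v̄ = (0.35+0.17)/2 = 0.26 → q = 4×0.355×0.26 = 0.3692 m³/s
Q = Σ q = 5.925 m³/s
= 5.925 × 3600 = 21330 m³/h

21300 m³/h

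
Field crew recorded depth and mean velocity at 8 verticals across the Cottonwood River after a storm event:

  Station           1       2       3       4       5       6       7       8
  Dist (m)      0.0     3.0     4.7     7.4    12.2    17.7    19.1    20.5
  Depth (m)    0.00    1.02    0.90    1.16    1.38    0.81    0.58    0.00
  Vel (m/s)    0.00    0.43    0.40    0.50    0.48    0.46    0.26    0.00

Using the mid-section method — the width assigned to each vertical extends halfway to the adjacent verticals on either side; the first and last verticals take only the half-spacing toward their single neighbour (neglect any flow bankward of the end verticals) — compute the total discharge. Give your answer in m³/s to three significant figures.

8.91 m³/s

w_2 = (4.7 − 0.0)/2 = 2.35 m; q_2 = 0.43 × 1.02 × 2.35 = 1.031 m³/s
w_3 = (7.4 − 3.0)/2 = 2.2 m; q_3 = 0.40 × 0.90 × 2.2 = 0.7920 m³/s
w_4 = (12.2 − 4.7)/2 = 3.75 m; q_4 = 0.50 × 1.16 × 3.75 = 2.175 m³/s
w_5 = (17.7 − 7.4)/2 = 5.15 m; q_5 = 0.48 × 1.38 × 5.15 = 3.411 m³/s
w_6 = (19.1 − 12.2)/2 = 3.45 m; q_6 = 0.46 × 0.81 × 3.45 = 1.285 m³/s
w_7 = (20.5 − 17.7)/2 = 1.4 m; q_7 = 0.26 × 0.58 × 1.4 = 0.2111 m³/s
Stations 1, 8 contribute zero (depth or velocity is 0).
Q = Σ qᵢ = 8.906 m³/s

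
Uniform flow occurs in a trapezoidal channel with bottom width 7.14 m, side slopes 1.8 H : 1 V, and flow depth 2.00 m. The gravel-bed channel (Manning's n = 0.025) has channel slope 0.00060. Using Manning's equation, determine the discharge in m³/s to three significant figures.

26.3 m³/s

A = (b + z·y)·y = (7.14 + 1.8×2.00)×2.00 = 21.48 m²
P = b + 2y√(1+z²) = 7.14 + 2×2.00×√(1+1.8²) = 15.38 m
R = A/P = 21.48/15.38 = 1.397 m
Q = (1/n)·A·R^(2/3)·S^(1/2) = (1/0.025) × 21.48 × 1.397^(2/3) × 0.00060^(1/2) = 26.30 m³/s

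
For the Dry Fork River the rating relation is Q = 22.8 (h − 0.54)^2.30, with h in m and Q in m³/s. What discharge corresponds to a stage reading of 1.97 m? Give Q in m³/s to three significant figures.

51.9 m³/s

Q = 22.8 × (1.97 − 0.54)^2.30 = 22.8 × 1.43^2.30 = 51.90 m³/s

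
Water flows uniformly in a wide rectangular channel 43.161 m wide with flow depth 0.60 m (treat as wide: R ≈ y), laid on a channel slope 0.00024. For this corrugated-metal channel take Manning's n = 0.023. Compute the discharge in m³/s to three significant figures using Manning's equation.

A = b·y = 43.161 × 0.60 = 25.90 m²
Wide channel: R ≈ y = 0.60 m
Q = (1/n)·A·R^(2/3)·S^(1/2) = (1/0.023) × 25.90 × 0.6000^(2/3) × 0.00024^(1/2) = 12.41 m³/s

12.4 m³/s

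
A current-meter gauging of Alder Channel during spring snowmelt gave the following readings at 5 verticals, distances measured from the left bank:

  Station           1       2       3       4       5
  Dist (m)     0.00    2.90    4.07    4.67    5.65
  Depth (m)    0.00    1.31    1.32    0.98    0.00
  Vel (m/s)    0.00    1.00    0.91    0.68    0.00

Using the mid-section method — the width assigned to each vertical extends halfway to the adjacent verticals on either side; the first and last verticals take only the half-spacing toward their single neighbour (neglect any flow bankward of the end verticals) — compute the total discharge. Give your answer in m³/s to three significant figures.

w_2 = (4.07 − 0.00)/2 = 2.035 m; q_2 = 1.00 × 1.31 × 2.035 = 2.666 m³/s
w_3 = (4.67 − 2.90)/2 = 0.885 m; q_3 = 0.91 × 1.32 × 0.885 = 1.063 m³/s
w_4 = (5.65 − 4.07)/2 = 0.79 m; q_4 = 0.68 × 0.98 × 0.79 = 0.5265 m³/s
Stations 1, 5 contribute zero (depth or velocity is 0).
Q = Σ qᵢ = 4.255 m³/s

4.26 m³/s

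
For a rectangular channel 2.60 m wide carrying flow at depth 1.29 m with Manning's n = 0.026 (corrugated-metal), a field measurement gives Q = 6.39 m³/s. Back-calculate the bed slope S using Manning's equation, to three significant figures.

0.00438

A = b·y = 2.60 × 1.29 = 3.354 m²
P = b + 2y = 2.60 + 2×1.29 = 5.180 m
R = A/P = 3.354/5.180 = 0.6475 m
S = (Q·n / (1·A·R^(2/3)))² = (6.39×0.026 / (1×3.354×0.7484))² = 0.004380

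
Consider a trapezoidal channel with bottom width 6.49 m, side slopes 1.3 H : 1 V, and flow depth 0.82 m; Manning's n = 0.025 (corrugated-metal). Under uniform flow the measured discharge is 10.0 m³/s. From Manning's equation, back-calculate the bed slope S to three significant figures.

0.00275

A = (b + z·y)·y = (6.49 + 1.3×0.82)×0.82 = 6.196 m²
P = b + 2y√(1+z²) = 6.49 + 2×0.82×√(1+1.3²) = 9.180 m
R = A/P = 6.196/9.180 = 0.6750 m
S = (Q·n / (1·A·R^(2/3)))² = (10.0×0.025 / (1×6.196×0.7695))² = 0.002750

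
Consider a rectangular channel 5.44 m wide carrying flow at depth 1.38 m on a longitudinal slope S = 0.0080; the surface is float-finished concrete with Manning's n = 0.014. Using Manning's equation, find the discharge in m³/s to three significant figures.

A = b·y = 5.44 × 1.38 = 7.507 m²
P = b + 2y = 5.44 + 2×1.38 = 8.200 m
R = A/P = 7.507/8.200 = 0.9155 m
Q = (1/n)·A·R^(2/3)·S^(1/2) = (1/0.014) × 7.507 × 0.9155^(2/3) × 0.0080^(1/2) = 45.22 m³/s

45.2 m³/s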